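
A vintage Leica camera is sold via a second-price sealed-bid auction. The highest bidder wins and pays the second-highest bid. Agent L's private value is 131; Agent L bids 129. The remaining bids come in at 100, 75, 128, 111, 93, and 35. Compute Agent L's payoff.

3

Highest competing bid: 128.
Agent L's bid 129 is the highest overall, so Agent L wins and pays the second-highest bid, 128.
Payoff = value − price = 131 − 128 = 3.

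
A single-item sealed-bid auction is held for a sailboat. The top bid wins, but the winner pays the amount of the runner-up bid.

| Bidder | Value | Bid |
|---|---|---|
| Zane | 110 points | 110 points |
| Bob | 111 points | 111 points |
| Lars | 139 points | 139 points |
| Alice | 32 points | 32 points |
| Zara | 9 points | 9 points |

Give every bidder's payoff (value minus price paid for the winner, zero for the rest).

Sorted high to low: Lars 139 points; Bob 111 points; Zane 110 points; Alice 32 points; Zara 9 points.
Lars has the top bid and wins; the price is the second-highest bid, 111 points.
Lars's payoff = 139 points − 111 points = 28 points. All other bidders lose, so their payoff is 0.

Zane 0 points, Bob 0 points, Lars 28 points, Alice 0 points, Zara 0 points.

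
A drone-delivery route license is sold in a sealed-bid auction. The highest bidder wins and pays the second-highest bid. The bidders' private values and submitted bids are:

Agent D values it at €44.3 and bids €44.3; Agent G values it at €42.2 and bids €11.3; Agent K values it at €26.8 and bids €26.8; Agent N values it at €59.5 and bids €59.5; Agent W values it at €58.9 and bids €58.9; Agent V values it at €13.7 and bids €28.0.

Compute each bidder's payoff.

Payoffs: Agent D €0.0, Agent G €0.0, Agent K €0.0, Agent N €0.6, Agent W €0.0, Agent V €0.0.

Bids in descending order: Agent N €59.5, then Agent W €58.9, then Agent D €44.3, then Agent V €28.0, then Agent K €26.8, then Agent G €11.3.
Agent N has the top bid and wins; the price is the second-highest bid, €58.9.
Agent N's payoff = €59.5 − €58.9 = €0.6. All other bidders lose, so their payoff is 0.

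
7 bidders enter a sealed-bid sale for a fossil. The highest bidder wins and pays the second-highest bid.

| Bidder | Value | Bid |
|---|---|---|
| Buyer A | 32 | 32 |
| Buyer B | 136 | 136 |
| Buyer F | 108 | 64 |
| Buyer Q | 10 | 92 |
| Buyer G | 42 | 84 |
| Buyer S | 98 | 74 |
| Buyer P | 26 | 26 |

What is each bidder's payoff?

Payoffs: Buyer A 0, Buyer B 44, Buyer F 0, Buyer Q 0, Buyer G 0, Buyer S 0, Buyer P 0.

Bids in descending order: Buyer B 136, then Buyer Q 92, then Buyer G 84, then Buyer S 74, then Buyer F 64, then Buyer A 32, then Buyer P 26.
Buyer B has the top bid and wins; the price is the second-highest bid, 92.
Buyer B's payoff = 136 − 92 = 44. All other bidders lose, so their payoff is 0.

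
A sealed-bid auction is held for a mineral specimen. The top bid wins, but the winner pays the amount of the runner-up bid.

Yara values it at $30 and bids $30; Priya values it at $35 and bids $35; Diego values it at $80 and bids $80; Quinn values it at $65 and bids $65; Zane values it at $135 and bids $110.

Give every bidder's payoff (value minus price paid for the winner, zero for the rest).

Payoffs: Yara $0, Priya $0, Diego $0, Quinn $0, Zane $55.

Sorted high to low: Zane $110 > Diego $80 > Quinn $65 > Priya $35 > Yara $30.
Zane has the top bid and wins; the price is the second-highest bid, $80.
Zane's payoff = $135 − $80 = $55. All other bidders lose, so their payoff is 0.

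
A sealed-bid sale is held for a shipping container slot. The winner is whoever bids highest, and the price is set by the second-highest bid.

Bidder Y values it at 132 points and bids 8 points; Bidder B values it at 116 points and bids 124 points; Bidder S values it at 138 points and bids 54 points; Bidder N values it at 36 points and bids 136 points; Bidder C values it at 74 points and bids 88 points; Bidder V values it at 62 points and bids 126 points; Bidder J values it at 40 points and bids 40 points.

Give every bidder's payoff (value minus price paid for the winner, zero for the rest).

Ranking the bids: Bidder N 136 points > Bidder V 126 points > Bidder B 124 points > Bidder C 88 points > Bidder S 54 points > Bidder J 40 points > Bidder Y 8 points.
Bidder N has the top bid and wins; the price is the second-highest bid, 126 points.
Bidder N's payoff = 36 points − 126 points = -90 points. All other bidders lose, so their payoff is 0.

Bidder Y 0 points, Bidder B 0 points, Bidder S 0 points, Bidder N -90 points, Bidder C 0 points, Bidder V 0 points, Bidder J 0 points.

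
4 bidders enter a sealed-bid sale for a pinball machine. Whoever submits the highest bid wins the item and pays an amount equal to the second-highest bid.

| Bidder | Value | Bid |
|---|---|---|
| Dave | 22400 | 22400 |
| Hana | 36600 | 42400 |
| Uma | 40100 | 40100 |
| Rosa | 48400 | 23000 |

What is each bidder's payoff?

Ranking the bids: Hana 42400 > Uma 40100 > Rosa 23000 > Dave 22400.
Hana has the top bid and wins; the price is the second-highest bid, 40100.
Hana's payoff = 36600 − 40100 = -3500. All other bidders lose, so their payoff is 0.

Dave 0, Hana -3500, Uma 0, Rosa 0.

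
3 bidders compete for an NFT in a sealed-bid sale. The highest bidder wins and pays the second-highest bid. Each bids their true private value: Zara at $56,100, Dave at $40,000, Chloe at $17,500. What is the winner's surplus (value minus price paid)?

Ranking the bids: Zara $56,100, then Dave $40,000, then Chloe $17,500.
Zara wins with the top bid and pays the second-highest, $40,000.
Surplus = $56,100 − $40,000 = $16,100.

$16,100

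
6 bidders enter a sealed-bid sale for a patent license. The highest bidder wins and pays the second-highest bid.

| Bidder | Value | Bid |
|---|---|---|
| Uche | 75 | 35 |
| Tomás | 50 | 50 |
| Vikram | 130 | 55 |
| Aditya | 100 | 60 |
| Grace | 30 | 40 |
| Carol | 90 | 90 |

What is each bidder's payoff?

Sorted high to low: Carol 90 > Aditya 60 > Vikram 55 > Tomás 50 > Grace 40 > Uche 35.
Carol has the top bid and wins; the price is the second-highest bid, 60.
Carol's payoff = 90 − 60 = 30. All other bidders lose, so their payoff is 0.

Payoffs: Uche 0, Tomás 0, Vikram 0, Aditya 0, Grace 0, Carol 30.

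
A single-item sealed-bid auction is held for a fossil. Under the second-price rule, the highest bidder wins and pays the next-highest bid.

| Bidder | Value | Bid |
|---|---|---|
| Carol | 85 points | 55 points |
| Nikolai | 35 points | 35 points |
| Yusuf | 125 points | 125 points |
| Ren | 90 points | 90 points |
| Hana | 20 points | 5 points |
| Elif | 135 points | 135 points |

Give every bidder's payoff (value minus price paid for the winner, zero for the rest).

Payoffs: Carol 0 points, Nikolai 0 points, Yusuf 0 points, Ren 0 points, Hana 0 points, Elif 10 points.

Ranking the bids: Elif 135 points > Yusuf 125 points > Ren 90 points > Carol 55 points > Nikolai 35 points > Hana 5 points.
Elif has the top bid and wins; the price is the second-highest bid, 125 points.
Elif's payoff = 135 points − 125 points = 10 points. All other bidders lose, so their payoff is 0.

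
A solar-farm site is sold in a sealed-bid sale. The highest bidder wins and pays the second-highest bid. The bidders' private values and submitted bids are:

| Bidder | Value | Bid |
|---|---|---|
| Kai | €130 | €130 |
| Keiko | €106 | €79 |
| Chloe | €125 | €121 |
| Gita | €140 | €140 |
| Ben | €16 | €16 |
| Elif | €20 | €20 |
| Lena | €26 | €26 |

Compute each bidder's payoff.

Ordered from highest: Gita €140 > Kai €130 > Chloe €121 > Keiko €79 > Lena €26 > Elif €20 > Ben €16.
Gita has the top bid and wins; the price is the second-highest bid, €130.
Gita's payoff = €140 − €130 = €10. All other bidders lose, so their payoff is 0.

Payoffs: Kai €0, Keiko €0, Chloe €0, Gita €10, Ben €0, Elif €0, Lena €0.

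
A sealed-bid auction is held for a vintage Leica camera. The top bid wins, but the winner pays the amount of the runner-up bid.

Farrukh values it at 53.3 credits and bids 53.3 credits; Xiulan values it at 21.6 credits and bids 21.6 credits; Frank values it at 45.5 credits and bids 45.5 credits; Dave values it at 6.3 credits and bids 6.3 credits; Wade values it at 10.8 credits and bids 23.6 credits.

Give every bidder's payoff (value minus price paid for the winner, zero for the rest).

Farrukh 7.8 credits, Xiulan 0.0 credits, Frank 0.0 credits, Dave 0.0 credits, Wade 0.0 credits.

Bids in descending order: Farrukh 53.3 credits; Frank 45.5 credits; Wade 23.6 credits; Xiulan 21.6 credits; Dave 6.3 credits.
Farrukh has the top bid and wins; the price is the second-highest bid, 45.5 credits.
Farrukh's payoff = 53.3 credits − 45.5 credits = 7.8 credits. All other bidders lose, so their payoff is 0.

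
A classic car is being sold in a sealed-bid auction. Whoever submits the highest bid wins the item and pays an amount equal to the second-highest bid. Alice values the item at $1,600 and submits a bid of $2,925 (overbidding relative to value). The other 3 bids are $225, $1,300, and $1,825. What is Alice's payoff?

Highest competing bid: $1,825.
Alice's bid $2,925 is the highest overall, so Alice wins and pays the second-highest bid, $1,825.
Payoff = value − price = $1,600 − $1,825 = -$225.
Overbidding won the item at a price above value — truthful bidding would have avoided this loss.

-$225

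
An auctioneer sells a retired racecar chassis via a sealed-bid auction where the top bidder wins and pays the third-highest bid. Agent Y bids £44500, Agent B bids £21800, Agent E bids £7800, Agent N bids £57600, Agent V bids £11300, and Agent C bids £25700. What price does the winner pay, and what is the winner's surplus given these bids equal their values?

Sorted high to low: Agent N £57600; Agent Y £44500; Agent C £25700; Agent B £21800; Agent V £11300; Agent E £7800.
Agent N is the highest bidder, so Agent N wins.
Under the third-price rule, the price is the third-highest bid: £25700.
Surplus = £57600 − £25700 = £31900.

The winner pays £25700 for a surplus of £31900.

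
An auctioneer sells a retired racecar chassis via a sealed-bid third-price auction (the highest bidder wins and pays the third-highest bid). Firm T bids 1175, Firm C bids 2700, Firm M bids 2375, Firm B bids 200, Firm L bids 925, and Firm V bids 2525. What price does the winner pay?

Bids in descending order: Firm C 2700 > Firm V 2525 > Firm M 2375 > Firm T 1175 > Firm L 925 > Firm B 200.
Firm C is the highest bidder, so Firm C wins.
Under the third-price rule, the price is the third-highest bid: 2375.

Price paid: 2375.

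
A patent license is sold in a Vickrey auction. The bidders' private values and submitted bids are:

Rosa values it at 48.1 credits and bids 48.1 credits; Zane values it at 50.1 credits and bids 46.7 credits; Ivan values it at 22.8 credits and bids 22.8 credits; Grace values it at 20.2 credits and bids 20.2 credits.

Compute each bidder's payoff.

Payoffs: Rosa 1.4 credits, Zane 0.0 credits, Ivan 0.0 credits, Grace 0.0 credits.

Ranking the bids: Rosa 48.1 credits, then Zane 46.7 credits, then Ivan 22.8 credits, then Grace 20.2 credits.
Rosa has the top bid and wins; the price is the second-highest bid, 46.7 credits.
Rosa's payoff = 48.1 credits − 46.7 credits = 1.4 credits. All other bidders lose, so their payoff is 0.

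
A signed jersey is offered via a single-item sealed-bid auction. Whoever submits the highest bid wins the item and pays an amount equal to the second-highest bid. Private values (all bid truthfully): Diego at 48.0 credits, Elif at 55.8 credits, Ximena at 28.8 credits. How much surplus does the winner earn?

Ordered from highest: Elif 55.8 credits; Diego 48.0 credits; Ximena 28.8 credits.
Elif wins with the top bid and pays the second-highest, 48.0 credits.
Surplus = 55.8 credits − 48.0 credits = 7.8 credits.

7.8 credits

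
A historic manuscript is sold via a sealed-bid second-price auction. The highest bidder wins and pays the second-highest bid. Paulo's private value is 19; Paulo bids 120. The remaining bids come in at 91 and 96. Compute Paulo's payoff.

Payoff = -77.

Highest competing bid: 96.
Paulo's bid 120 is the highest overall, so Paulo wins and pays the second-highest bid, 96.
Payoff = value − price = 19 − 96 = -77.
Overbidding won the item at a price above value — truthful bidding would have avoided this loss.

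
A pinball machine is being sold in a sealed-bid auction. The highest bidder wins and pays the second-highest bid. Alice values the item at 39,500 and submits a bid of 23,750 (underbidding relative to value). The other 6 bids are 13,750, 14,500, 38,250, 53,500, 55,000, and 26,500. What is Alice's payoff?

Payoff = 0.

Highest competing bid: 55,000.
Alice's bid 23,750 is not the highest, so Alice loses, pays nothing, and earns zero payoff.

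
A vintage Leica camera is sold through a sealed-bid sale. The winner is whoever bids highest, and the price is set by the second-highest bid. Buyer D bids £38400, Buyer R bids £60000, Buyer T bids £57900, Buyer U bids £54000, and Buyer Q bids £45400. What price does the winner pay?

£57900

Sorted high to low: Buyer R £60000; Buyer T £57900; Buyer U £54000; Buyer Q £45400; Buyer D £38400.
Buyer R has the highest bid, so Buyer R wins.
The second-highest bid is £57900, so that is what Buyer R pays.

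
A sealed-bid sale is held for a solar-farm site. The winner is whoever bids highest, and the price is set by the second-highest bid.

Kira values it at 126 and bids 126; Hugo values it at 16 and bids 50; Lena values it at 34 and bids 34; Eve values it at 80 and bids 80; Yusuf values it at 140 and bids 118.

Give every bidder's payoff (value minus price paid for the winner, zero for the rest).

Ranking the bids: Kira 126; Yusuf 118; Eve 80; Hugo 50; Lena 34.
Kira has the top bid and wins; the price is the second-highest bid, 118.
Kira's payoff = 126 − 118 = 8. All other bidders lose, so their payoff is 0.

Kira 8, Hugo 0, Lena 0, Eve 0, Yusuf 0.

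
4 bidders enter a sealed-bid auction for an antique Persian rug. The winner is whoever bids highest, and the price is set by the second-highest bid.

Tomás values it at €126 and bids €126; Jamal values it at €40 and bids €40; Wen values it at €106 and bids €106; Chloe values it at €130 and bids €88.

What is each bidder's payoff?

Tomás €20, Jamal €0, Wen €0, Chloe €0.

Ranking the bids: Tomás €126 > Wen €106 > Chloe €88 > Jamal €40.
Tomás has the top bid and wins; the price is the second-highest bid, €106.
Tomás's payoff = €126 − €106 = €20. All other bidders lose, so their payoff is 0.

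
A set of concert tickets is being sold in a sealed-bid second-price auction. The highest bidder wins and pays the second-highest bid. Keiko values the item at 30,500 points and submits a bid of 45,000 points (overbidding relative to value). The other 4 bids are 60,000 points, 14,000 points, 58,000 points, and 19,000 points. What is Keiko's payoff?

Highest competing bid: 60,000 points.
Keiko's bid 45,000 points is not the highest, so Keiko loses, pays nothing, and earns zero payoff.

Keiko's payoff: 0 points.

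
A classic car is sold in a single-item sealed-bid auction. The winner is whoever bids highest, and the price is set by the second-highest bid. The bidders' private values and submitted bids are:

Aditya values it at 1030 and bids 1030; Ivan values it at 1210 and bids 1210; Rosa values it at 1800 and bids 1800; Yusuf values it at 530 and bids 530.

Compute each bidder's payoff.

Aditya 0, Ivan 0, Rosa 590, Yusuf 0.

Bids in descending order: Rosa 1800, then Ivan 1210, then Aditya 1030, then Yusuf 530.
Rosa has the top bid and wins; the price is the second-highest bid, 1210.
Rosa's payoff = 1800 − 1210 = 590. All other bidders lose, so their payoff is 0.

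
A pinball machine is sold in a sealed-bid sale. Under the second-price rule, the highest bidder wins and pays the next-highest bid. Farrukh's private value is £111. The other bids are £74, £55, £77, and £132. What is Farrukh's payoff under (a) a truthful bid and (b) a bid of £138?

(a) £0  (b) -£21

The highest competing bid is £132.
Bidding truthfully at £111: the top bid is £132 (a rival), so Farrukh loses. Payoff = £0.
Bidding £138: Farrukh has the top bid, wins, and pays the second-highest bid £132. Payoff = £111 − £132 = -£21.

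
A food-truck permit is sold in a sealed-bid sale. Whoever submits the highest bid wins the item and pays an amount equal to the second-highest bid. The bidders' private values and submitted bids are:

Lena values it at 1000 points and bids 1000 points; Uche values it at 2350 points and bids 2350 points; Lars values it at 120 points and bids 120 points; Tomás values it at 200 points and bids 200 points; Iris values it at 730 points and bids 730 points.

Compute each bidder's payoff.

Payoffs: Lena 0 points, Uche 1350 points, Lars 0 points, Tomás 0 points, Iris 0 points.

Ordered from highest: Uche 2350 points, then Lena 1000 points, then Iris 730 points, then Tomás 200 points, then Lars 120 points.
Uche has the top bid and wins; the price is the second-highest bid, 1000 points.
Uche's payoff = 2350 points − 1000 points = 1350 points. All other bidders lose, so their payoff is 0.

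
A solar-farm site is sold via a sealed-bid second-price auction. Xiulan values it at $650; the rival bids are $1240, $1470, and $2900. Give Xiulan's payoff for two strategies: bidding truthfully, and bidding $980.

(a) $0  (b) $0

The highest competing bid is $2900.
Bidding truthfully at $650: the top bid is $2900 (a rival), so Xiulan loses. Payoff = $0.
Bidding $980: the top bid is $2900 (a rival), so Xiulan loses. Payoff = $0.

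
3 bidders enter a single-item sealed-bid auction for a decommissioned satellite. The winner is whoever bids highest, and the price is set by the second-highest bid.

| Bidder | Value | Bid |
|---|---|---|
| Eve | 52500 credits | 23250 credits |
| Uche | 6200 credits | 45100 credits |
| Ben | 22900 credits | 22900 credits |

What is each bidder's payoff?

Eve 0 credits, Uche -17050 credits, Ben 0 credits.

Ordered from highest: Uche 45100 credits; Eve 23250 credits; Ben 22900 credits.
Uche has the top bid and wins; the price is the second-highest bid, 23250 credits.
Uche's payoff = 6200 credits − 23250 credits = -17050 credits. All other bidders lose, so their payoff is 0.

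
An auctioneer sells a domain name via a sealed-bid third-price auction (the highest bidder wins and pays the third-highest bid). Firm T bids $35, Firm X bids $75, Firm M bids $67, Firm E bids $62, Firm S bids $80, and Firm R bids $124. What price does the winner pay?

Bids in descending order: Firm R $124; Firm S $80; Firm X $75; Firm M $67; Firm E $62; Firm T $35.
Firm R is the highest bidder, so Firm R wins.
Under the third-price rule, the price is the third-highest bid: $75.

$75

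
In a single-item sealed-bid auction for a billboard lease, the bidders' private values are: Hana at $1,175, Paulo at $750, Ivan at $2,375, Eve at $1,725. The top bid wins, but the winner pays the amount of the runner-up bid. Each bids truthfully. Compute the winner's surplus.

Bids in descending order: Ivan $2,375; Eve $1,725; Hana $1,175; Paulo $750.
Ivan wins with the top bid and pays the second-highest, $1,725.
Surplus = $2,375 − $1,725 = $650.

$650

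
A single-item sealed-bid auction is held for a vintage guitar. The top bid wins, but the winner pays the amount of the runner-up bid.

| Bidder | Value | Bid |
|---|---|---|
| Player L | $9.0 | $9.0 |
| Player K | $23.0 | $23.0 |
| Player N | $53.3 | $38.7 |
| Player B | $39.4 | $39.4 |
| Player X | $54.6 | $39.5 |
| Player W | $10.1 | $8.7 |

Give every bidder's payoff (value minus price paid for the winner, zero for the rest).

Bids in descending order: Player X $39.5, then Player B $39.4, then Player N $38.7, then Player K $23.0, then Player L $9.0, then Player W $8.7.
Player X has the top bid and wins; the price is the second-highest bid, $39.4.
Player X's payoff = $54.6 − $39.4 = $15.2. All other bidders lose, so their payoff is 0.

Player L $0.0, Player K $0.0, Player N $0.0, Player B $0.0, Player X $15.2, Player W $0.0.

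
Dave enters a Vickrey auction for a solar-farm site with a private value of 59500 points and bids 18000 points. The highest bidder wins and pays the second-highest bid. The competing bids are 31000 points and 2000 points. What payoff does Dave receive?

Payoff = 0 points.

Highest competing bid: 31000 points.
Dave's bid 18000 points is not the highest, so Dave loses, pays nothing, and earns zero payoff.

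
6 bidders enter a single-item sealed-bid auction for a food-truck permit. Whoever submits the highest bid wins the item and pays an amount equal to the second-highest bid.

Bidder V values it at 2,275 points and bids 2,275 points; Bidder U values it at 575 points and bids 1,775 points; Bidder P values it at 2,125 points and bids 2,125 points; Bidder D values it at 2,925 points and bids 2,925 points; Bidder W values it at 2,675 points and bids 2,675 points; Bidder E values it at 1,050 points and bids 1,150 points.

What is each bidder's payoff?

Bids in descending order: Bidder D 2,925 points; Bidder W 2,675 points; Bidder V 2,275 points; Bidder P 2,125 points; Bidder U 1,775 points; Bidder E 1,150 points.
Bidder D has the top bid and wins; the price is the second-highest bid, 2,675 points.
Bidder D's payoff = 2,925 points − 2,675 points = 250 points. All other bidders lose, so their payoff is 0.

Bidder V 0 points, Bidder U 0 points, Bidder P 0 points, Bidder D 250 points, Bidder W 0 points, Bidder E 0 points.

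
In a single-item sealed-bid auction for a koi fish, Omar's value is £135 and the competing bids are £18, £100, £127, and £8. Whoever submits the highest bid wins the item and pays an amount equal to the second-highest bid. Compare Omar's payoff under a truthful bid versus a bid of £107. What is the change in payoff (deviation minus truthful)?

Change in payoff: -£8.

The highest competing bid is £127.
Bidding truthfully at £135: Omar has the top bid, wins, and pays the second-highest bid £127. Payoff = £135 − £127 = £8.
Bidding £107: the top bid is £127 (a rival), so Omar loses. Payoff = £0.
Change = £0 − £8 = -£8.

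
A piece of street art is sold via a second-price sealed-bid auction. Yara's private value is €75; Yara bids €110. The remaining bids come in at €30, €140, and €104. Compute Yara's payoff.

Highest competing bid: €140.
Yara's bid €110 is not the highest, so Yara loses, pays nothing, and earns zero payoff.

Yara's payoff: €0.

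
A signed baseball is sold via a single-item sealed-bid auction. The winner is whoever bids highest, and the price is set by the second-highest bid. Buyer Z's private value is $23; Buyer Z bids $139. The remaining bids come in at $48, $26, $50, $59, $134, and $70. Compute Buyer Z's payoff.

-$111

Highest competing bid: $134.
Buyer Z's bid $139 is the highest overall, so Buyer Z wins and pays the second-highest bid, $134.
Payoff = value − price = $23 − $134 = -$111.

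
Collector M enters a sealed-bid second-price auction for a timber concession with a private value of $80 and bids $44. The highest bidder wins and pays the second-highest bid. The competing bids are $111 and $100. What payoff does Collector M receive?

Highest competing bid: $111.
Collector M's bid $44 is not the highest, so Collector M loses, pays nothing, and earns zero payoff.

$0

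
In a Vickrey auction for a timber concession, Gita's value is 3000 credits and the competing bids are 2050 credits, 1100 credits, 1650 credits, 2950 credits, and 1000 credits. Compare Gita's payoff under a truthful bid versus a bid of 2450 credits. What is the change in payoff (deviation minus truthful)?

Change in payoff: -50 credits.

The highest competing bid is 2950 credits.
Bidding truthfully at 3000 credits: Gita has the top bid, wins, and pays the second-highest bid 2950 credits. Payoff = 3000 credits − 2950 credits = 50 credits.
Bidding 2450 credits: the top bid is 2950 credits (a rival), so Gita loses. Payoff = 0 credits.
Change = 0 credits − 50 credits = -50 credits.
This is the dominant-strategy logic: truthful bidding weakly beats any alternative.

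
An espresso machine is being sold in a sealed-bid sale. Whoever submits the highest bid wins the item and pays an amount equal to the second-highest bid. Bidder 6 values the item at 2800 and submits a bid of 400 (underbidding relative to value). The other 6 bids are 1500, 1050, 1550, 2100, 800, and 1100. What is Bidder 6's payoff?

Highest competing bid: 2100.
Bidder 6's bid 400 is not the highest, so Bidder 6 loses, pays nothing, and earns zero payoff.

Payoff = 0.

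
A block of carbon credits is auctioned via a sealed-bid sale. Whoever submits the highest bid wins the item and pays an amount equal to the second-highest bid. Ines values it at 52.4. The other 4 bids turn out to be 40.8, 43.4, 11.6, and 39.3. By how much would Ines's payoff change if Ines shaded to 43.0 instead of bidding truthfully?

Change in payoff: -9.0.

The highest competing bid is 43.4.
Bidding truthfully at 52.4: Ines has the top bid, wins, and pays the second-highest bid 43.4. Payoff = 52.4 − 43.4 = 9.0.
Bidding 43.0: the top bid is 43.4 (a rival), so Ines loses. Payoff = 0.0.
Change = 0.0 − 9.0 = -9.0.
This is the dominant-strategy logic: truthful bidding weakly beats any alternative.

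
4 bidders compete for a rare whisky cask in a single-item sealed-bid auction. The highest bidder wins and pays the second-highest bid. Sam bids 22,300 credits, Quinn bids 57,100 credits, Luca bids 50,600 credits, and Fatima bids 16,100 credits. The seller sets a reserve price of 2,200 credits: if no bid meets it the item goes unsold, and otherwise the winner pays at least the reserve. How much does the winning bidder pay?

Price paid: 50,600 credits.

Sorted high to low: Quinn 57,100 credits; Luca 50,600 credits; Sam 22,300 credits; Fatima 16,100 credits.
Quinn has the highest bid, so Quinn wins.
The second-highest bid is 50,600 credits, which exceeds the reserve, so that sets the price.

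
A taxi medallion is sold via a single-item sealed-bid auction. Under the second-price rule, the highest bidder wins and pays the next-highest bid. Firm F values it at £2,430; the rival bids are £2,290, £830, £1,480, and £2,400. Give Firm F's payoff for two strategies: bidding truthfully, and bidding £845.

Truthful: £30; alternative: £0.

The highest competing bid is £2,400.
Bidding truthfully at £2,430: Firm F has the top bid, wins, and pays the second-highest bid £2,400. Payoff = £2,430 − £2,400 = £30.
Bidding £845: the top bid is £2,400 (a rival), so Firm F loses. Payoff = £0.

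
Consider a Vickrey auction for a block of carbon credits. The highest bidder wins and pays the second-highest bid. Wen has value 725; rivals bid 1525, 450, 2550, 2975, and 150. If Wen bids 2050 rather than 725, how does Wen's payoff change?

0

The highest competing bid is 2975.
Bidding truthfully at 725: the top bid is 2975 (a rival), so Wen loses. Payoff = 0.
Bidding 2050: the top bid is 2975 (a rival), so Wen loses. Payoff = 0.
Change = 0 − 0 = 0.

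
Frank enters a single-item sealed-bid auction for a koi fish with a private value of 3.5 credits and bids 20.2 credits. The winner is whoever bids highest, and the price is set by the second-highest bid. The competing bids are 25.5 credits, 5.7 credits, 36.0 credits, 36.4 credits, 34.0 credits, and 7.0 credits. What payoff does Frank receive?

Highest competing bid: 36.4 credits.
Frank's bid 20.2 credits is not the highest, so Frank loses, pays nothing, and earns zero payoff.

0.0 credits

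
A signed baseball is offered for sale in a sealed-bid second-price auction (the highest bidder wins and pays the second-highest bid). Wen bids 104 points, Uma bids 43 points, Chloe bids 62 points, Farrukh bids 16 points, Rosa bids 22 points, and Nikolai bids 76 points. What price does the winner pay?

The winner pays 76 points.

Bids in descending order: Wen 104 points, then Nikolai 76 points, then Chloe 62 points, then Uma 43 points, then Rosa 22 points, then Farrukh 16 points.
Wen is the highest bidder, so Wen wins.
Under the second-price rule, the price is the second-highest bid: 76 points.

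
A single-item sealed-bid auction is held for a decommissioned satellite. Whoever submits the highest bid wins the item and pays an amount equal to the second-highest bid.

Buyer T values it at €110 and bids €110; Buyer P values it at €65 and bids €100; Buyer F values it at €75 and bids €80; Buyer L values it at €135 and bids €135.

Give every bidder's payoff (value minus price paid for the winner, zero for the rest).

Buyer T €0, Buyer P €0, Buyer F €0, Buyer L €25.

Ranking the bids: Buyer L €135 > Buyer T €110 > Buyer P €100 > Buyer F €80.
Buyer L has the top bid and wins; the price is the second-highest bid, €110.
Buyer L's payoff = €135 − €110 = €25. All other bidders lose, so their payoff is 0.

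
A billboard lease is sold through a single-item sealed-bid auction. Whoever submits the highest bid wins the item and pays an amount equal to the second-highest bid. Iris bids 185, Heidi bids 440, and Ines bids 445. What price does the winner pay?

Bids in descending order: Ines 445; Heidi 440; Iris 185.
Ines has the highest bid, so Ines wins.
The second-highest bid is 440, so that is what Ines pays.

440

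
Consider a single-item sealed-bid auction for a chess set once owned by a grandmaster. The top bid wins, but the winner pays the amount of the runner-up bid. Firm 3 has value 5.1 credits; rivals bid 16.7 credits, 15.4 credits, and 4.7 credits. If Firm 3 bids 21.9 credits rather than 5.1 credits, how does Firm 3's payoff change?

Payoff change: -11.6 credits.

The highest competing bid is 16.7 credits.
Bidding truthfully at 5.1 credits: the top bid is 16.7 credits (a rival), so Firm 3 loses. Payoff = 0.0 credits.
Bidding 21.9 credits: Firm 3 has the top bid, wins, and pays the second-highest bid 16.7 credits. Payoff = 5.1 credits − 16.7 credits = -11.6 credits.
Change = -11.6 credits − 0.0 credits = -11.6 credits.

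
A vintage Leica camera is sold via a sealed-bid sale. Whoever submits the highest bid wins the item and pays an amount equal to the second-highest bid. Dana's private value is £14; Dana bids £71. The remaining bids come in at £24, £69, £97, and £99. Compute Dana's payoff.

£0

Highest competing bid: £99.
Dana's bid £71 is not the highest, so Dana loses, pays nothing, and earns zero payoff.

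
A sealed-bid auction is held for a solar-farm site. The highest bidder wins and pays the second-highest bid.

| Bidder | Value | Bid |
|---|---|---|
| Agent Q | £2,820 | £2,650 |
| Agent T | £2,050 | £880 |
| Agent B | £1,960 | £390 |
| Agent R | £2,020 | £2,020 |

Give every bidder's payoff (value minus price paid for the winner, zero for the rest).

Payoffs: Agent Q £800, Agent T £0, Agent B £0, Agent R £0.

Bids in descending order: Agent Q £2,650 > Agent R £2,020 > Agent T £880 > Agent B £390.
Agent Q has the top bid and wins; the price is the second-highest bid, £2,020.
Agent Q's payoff = £2,820 − £2,020 = £800. All other bidders lose, so their payoff is 0.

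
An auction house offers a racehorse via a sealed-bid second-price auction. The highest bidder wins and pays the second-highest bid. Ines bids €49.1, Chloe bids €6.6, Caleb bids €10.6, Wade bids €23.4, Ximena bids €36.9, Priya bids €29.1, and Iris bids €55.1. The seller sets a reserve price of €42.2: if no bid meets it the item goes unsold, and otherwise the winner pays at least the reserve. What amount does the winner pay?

Price paid: €49.1.

Sorted high to low: Iris €55.1, then Ines €49.1, then Ximena €36.9, then Priya €29.1, then Wade €23.4, then Caleb €10.6, then Chloe €6.6.
Iris has the highest bid, so Iris wins.
The second-highest bid is €49.1, which exceeds the reserve, so that sets the price.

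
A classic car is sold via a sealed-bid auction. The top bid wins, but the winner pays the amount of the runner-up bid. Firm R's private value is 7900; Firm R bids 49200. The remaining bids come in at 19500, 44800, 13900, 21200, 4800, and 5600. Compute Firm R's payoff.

Payoff = -36900.

Highest competing bid: 44800.
Firm R's bid 49200 is the highest overall, so Firm R wins and pays the second-highest bid, 44800.
Payoff = value − price = 7900 − 44800 = -36900.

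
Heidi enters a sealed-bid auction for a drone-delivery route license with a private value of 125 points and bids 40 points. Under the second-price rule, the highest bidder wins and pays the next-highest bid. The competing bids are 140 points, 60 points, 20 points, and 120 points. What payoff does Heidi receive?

Heidi's payoff: 0 points.

Highest competing bid: 140 points.
Heidi's bid 40 points is not the highest, so Heidi loses, pays nothing, and earns zero payoff.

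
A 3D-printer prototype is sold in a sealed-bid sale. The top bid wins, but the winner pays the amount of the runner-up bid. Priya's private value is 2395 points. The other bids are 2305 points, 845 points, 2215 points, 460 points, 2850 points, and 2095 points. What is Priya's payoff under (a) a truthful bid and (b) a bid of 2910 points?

Truthful: 0 points; alternative: -455 points.

The highest competing bid is 2850 points.
Bidding truthfully at 2395 points: the top bid is 2850 points (a rival), so Priya loses. Payoff = 0 points.
Bidding 2910 points: Priya has the top bid, wins, and pays the second-highest bid 2850 points. Payoff = 2395 points − 2850 points = -455 points.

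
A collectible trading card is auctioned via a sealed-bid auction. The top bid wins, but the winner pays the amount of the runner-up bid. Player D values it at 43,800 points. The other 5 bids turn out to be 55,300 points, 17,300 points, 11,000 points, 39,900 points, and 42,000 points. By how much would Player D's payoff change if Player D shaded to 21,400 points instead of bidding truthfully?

Change in payoff: 0 points.

The highest competing bid is 55,300 points.
Bidding truthfully at 43,800 points: the top bid is 55,300 points (a rival), so Player D loses. Payoff = 0 points.
Bidding 21,400 points: the top bid is 55,300 points (a rival), so Player D loses. Payoff = 0 points.
Change = 0 points − 0 points = 0 points.
The bid only affects whether you win, not the price — here both bids land on the same side of the top rival bid, so the deviation is payoff-neutral.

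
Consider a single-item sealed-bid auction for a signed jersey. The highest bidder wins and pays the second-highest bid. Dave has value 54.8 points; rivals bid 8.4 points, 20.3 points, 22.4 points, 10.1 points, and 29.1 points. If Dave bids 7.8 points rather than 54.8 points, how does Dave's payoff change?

Payoff change: -25.7 points.

The highest competing bid is 29.1 points.
Bidding truthfully at 54.8 points: Dave has the top bid, wins, and pays the second-highest bid 29.1 points. Payoff = 54.8 points − 29.1 points = 25.7 points.
Bidding 7.8 points: the top bid is 29.1 points (a rival), so Dave loses. Payoff = 0.0 points.
Change = 0.0 points − 25.7 points = -25.7 points.
This is the dominant-strategy logic: truthful bidding weakly beats any alternative.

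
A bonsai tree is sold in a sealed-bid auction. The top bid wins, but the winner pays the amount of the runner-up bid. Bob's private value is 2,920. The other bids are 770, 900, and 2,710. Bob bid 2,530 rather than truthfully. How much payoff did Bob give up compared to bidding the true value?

The highest competing bid is 2,710.
Bidding truthfully at 2,920: Bob has the top bid, wins, and pays the second-highest bid 2,710. Payoff = 2,920 − 2,710 = 210.
Bidding 2,530: the top bid is 2,710 (a rival), so Bob loses. Payoff = 0.
Regret = truthful payoff − actual payoff = 210 − 0 = 210.

210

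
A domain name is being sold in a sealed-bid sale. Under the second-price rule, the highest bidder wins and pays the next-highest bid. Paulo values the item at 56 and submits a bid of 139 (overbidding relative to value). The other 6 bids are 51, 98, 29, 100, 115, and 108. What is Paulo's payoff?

-59

Highest competing bid: 115.
Paulo's bid 139 is the highest overall, so Paulo wins and pays the second-highest bid, 115.
Payoff = value − price = 56 − 115 = -59.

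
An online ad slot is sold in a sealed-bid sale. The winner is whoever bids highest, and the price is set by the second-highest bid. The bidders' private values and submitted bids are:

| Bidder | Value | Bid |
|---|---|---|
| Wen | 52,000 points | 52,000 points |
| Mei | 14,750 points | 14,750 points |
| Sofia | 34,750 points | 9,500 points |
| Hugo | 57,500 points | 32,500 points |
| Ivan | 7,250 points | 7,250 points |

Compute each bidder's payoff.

Wen 19,500 points, Mei 0 points, Sofia 0 points, Hugo 0 points, Ivan 0 points.

Ordered from highest: Wen 52,000 points > Hugo 32,500 points > Mei 14,750 points > Sofia 9,500 points > Ivan 7,250 points.
Wen has the top bid and wins; the price is the second-highest bid, 32,500 points.
Wen's payoff = 52,000 points − 32,500 points = 19,500 points. All other bidders lose, so their payoff is 0.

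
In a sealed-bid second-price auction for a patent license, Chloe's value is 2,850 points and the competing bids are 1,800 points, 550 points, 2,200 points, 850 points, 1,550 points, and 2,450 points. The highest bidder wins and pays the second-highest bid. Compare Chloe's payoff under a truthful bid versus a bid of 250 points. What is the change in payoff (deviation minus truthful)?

Change in payoff: -400 points.

The highest competing bid is 2,450 points.
Bidding truthfully at 2,850 points: Chloe has the top bid, wins, and pays the second-highest bid 2,450 points. Payoff = 2,850 points − 2,450 points = 400 points.
Bidding 250 points: the top bid is 2,450 points (a rival), so Chloe loses. Payoff = 0 points.
Change = 0 points − 400 points = -400 points.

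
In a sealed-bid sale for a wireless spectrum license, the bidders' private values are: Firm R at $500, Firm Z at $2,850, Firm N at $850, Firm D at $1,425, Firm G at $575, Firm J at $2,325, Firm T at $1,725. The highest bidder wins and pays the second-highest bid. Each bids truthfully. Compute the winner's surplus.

$525

Ordered from highest: Firm Z $2,850 > Firm J $2,325 > Firm T $1,725 > Firm D $1,425 > Firm N $850 > Firm G $575 > Firm R $500.
Firm Z wins with the top bid and pays the second-highest, $2,325.
Surplus = $2,850 − $2,325 = $525.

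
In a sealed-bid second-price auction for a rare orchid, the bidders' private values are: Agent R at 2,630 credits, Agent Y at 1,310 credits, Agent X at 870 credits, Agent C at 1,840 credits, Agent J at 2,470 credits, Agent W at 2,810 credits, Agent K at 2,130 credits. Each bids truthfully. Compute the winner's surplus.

Bids in descending order: Agent W 2,810 credits, then Agent R 2,630 credits, then Agent J 2,470 credits, then Agent K 2,130 credits, then Agent C 1,840 credits, then Agent Y 1,310 credits, then Agent X 870 credits.
Agent W wins with the top bid and pays the second-highest, 2,630 credits.
Surplus = 2,810 credits − 2,630 credits = 180 credits.

Surplus = 180 credits.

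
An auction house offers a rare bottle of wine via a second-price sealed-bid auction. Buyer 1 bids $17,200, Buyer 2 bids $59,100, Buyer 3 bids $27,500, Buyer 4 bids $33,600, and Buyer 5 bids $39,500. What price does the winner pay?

The winner pays $39,500.

Bids in descending order: Buyer 2 $59,100 > Buyer 5 $39,500 > Buyer 4 $33,600 > Buyer 3 $27,500 > Buyer 1 $17,200.
Buyer 2 has the highest bid, so Buyer 2 wins.
The second-highest bid is $39,500, so that is what Buyer 2 pays.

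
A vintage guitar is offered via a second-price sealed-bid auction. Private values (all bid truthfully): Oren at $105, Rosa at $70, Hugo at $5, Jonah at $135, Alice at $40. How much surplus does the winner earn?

$30

Ordered from highest: Jonah $135 > Oren $105 > Rosa $70 > Alice $40 > Hugo $5.
Jonah wins with the top bid and pays the second-highest, $105.
Surplus = $135 − $105 = $30.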